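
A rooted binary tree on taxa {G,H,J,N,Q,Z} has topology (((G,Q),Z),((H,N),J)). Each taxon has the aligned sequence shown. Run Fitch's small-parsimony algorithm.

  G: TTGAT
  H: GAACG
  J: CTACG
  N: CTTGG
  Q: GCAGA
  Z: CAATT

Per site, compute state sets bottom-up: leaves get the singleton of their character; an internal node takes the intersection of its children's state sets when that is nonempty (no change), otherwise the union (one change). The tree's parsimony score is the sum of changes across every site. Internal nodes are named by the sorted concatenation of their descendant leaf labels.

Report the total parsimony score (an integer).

14

[col 0] GQ: children G:{T}, Q:{G} ∪→ {G,T}; cost 1
[col 0] GQZ: children GQ:{G,T}, Z:{C} ∪→ {C,G,T}; cost 1
[col 0] HN: children H:{G}, N:{C} ∪→ {C,G}; cost 1
[col 0] HJN: children HN:{C,G}, J:{C} ∩→ {C}; cost 0
[col 0] GHJNQZ: children GQZ:{C,G,T}, HJN:{C} ∩→ {C}; cost 0
[col 1] GQ: children G:{T}, Q:{C} ∪→ {C,T}; cost 1
[col 1] GQZ: children GQ:{C,T}, Z:{A} ∪→ {A,C,T}; cost 1
[col 1] HN: children H:{A}, N:{T} ∪→ {A,T}; cost 1
[col 1] HJN: children HN:{A,T}, J:{T} ∩→ {T}; cost 0
[col 1] GHJNQZ: children GQZ:{A,C,T}, HJN:{T} ∩→ {T}; cost 0
[col 2] GQ: children G:{G}, Q:{A} ∪→ {A,G}; cost 1
[col 2] GQZ: children GQ:{A,G}, Z:{A} ∩→ {A}; cost 0
[col 2] HN: children H:{A}, N:{T} ∪→ {A,T}; cost 1
[col 2] HJN: children HN:{A,T}, J:{A} ∩→ {A}; cost 0
[col 2] GHJNQZ: children GQZ:{A}, HJN:{A} ∩→ {A}; cost 0
[col 3] GQ: children G:{A}, Q:{G} ∪→ {A,G}; cost 1
[col 3] GQZ: children GQ:{A,G}, Z:{T} ∪→ {A,G,T}; cost 1
[col 3] HN: children H:{C}, N:{G} ∪→ {C,G}; cost 1
[col 3] HJN: children HN:{C,G}, J:{C} ∩→ {C}; cost 0
[col 3] GHJNQZ: children GQZ:{A,G,T}, HJN:{C} ∪→ {A,C,G,T}; cost 1
[col 4] GQ: children G:{T}, Q:{A} ∪→ {A,T}; cost 1
[col 4] GQZ: children GQ:{A,T}, Z:{T} ∩→ {T}; cost 0
[col 4] HN: children H:{G}, N:{G} ∩→ {G}; cost 0
[col 4] HJN: children HN:{G}, J:{G} ∩→ {G}; cost 0
[col 4] GHJNQZ: children GQZ:{T}, HJN:{G} ∪→ {G,T}; cost 1
per-site changes: [3, 3, 2, 4, 2]; total = 14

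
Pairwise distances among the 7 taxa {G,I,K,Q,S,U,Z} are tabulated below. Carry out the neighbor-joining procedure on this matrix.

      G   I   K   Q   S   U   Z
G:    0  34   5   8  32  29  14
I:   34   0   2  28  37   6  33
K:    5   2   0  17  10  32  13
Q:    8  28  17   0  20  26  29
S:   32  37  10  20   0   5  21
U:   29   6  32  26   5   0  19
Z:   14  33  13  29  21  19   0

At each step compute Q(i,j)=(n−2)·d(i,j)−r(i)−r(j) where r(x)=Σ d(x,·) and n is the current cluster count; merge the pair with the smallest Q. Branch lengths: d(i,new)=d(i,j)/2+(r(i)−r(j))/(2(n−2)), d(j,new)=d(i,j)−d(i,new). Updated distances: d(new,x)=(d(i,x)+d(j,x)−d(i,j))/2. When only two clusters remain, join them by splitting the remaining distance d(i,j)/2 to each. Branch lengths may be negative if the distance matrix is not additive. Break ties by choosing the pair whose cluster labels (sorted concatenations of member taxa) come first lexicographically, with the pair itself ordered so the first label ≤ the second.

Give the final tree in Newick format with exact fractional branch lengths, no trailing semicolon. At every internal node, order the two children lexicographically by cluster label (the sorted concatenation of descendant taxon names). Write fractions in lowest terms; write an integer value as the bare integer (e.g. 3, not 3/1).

1. join I+U (d=6, Q=-227) ⇒ IU; edges |I|=53/10, |U|=7/10
  updated: d(G,IU)=57/2, d(IU,K)=14, d(IU,Q)=24, d(IU,S)=18, d(IU,Z)=23
2. join G+Q (d=8, Q=-307/2) ⇒ GQ; edges |G|=43/16, |Q|=85/16
  updated: d(GQ,IU)=89/4, d(GQ,K)=7, d(GQ,S)=22, d(GQ,Z)=35/2
3. join IU+S (d=18, Q=-377/4) ⇒ ISU; edges |IU|=241/24, |S|=191/24
  updated: d(GQ,ISU)=105/8, d(ISU,K)=3, d(ISU,Z)=13
4. join GQ+K (d=7, Q=-373/8) ⇒ GKQ; edges |GQ|=229/32, |K|=-5/32
  updated: d(GKQ,ISU)=73/16, d(GKQ,Z)=47/4
5. join GKQ+ISU (d=73/16, Q=-469/16) ⇒ GIKQSU; edges |GKQ|=53/32, |ISU|=93/32
  updated: d(GIKQSU,Z)=323/32
6. join GIKQSU+Z (d=323/32) ⇒ GIKQSUZ; edges |GIKQSU|=323/64, |Z|=323/64
final tree: ((((G:43/16,Q:85/16):229/32,K:-5/32):53/32,((I:53/10,U:7/10):241/24,S:191/24):93/32):323/64,Z:323/64)
total length: 1717/32

((((G:43/16,Q:85/16):229/32,K:-5/32):53/32,((I:53/10,U:7/10):241/24,S:191/24):93/32):323/64,Z:323/64)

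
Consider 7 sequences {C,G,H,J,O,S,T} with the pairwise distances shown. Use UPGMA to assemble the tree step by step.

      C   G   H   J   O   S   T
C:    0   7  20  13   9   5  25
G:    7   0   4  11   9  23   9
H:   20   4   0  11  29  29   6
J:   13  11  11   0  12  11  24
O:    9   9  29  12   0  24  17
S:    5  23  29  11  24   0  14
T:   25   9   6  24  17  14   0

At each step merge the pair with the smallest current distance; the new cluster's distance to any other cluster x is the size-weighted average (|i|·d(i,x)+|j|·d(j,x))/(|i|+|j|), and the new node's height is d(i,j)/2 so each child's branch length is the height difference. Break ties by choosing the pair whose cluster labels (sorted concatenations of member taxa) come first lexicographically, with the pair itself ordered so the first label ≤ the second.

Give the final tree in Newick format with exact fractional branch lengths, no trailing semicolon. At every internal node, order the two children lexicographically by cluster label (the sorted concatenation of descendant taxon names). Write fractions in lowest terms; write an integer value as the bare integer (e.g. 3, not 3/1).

((((C:5/2,S:5/2):7/2,J:6):3/2,O:15/2):13/8,((G:2,H:2):7/4,T:15/4):43/8)

1. join G+H (d=4) ⇒ GH; edges |G|=2, |H|=2
  updated: d(C,GH)=27/2, d(GH,J)=11, d(GH,O)=19, d(GH,S)=26, d(GH,T)=15/2
2. join C+S (d=5) ⇒ CS; edges |C|=5/2, |S|=5/2
  updated: d(CS,GH)=79/4, d(CS,J)=12, d(CS,O)=33/2, d(CS,T)=39/2
3. join GH+T (d=15/2) ⇒ GHT; edges |GH|=7/4, |T|=15/4
  updated: d(CS,GHT)=59/3, d(GHT,J)=46/3, d(GHT,O)=55/3
4. join CS+J (d=12) ⇒ CJS; edges |CS|=7/2, |J|=6
  updated: d(CJS,GHT)=164/9, d(CJS,O)=15
5. join CJS+O (d=15) ⇒ CJOS; edges |CJS|=3/2, |O|=15/2
  updated: d(CJOS,GHT)=73/4
6. join CJOS+GHT (d=73/4) ⇒ CGHJOST; edges |CJOS|=13/8, |GHT|=43/8
final tree: ((((C:5/2,S:5/2):7/2,J:6):3/2,O:15/2):13/8,((G:2,H:2):7/4,T:15/4):43/8)
total length: 40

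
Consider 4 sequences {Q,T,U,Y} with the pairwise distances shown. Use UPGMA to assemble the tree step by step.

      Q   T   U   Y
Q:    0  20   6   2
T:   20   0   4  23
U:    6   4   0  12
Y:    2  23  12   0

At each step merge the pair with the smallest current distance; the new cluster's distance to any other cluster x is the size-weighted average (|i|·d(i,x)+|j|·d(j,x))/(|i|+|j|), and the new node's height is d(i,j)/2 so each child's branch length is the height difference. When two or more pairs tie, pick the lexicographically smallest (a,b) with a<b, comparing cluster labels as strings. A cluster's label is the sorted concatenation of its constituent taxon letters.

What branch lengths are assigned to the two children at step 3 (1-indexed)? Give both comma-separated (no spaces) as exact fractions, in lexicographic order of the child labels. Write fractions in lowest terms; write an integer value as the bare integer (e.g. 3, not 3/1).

iteration 1: select Q,Y (d=2); attach at lengths (1, 1); label the merged cluster QY
  updated: d(QY,T)=43/2, d(QY,U)=9
iteration 2: select T,U (d=4); attach at lengths (2, 2); label the merged cluster TU
  updated: d(QY,TU)=61/4
iteration 3: select QY,TU (d=61/4); attach at lengths (53/8, 45/8); label the merged cluster QTUY
final tree: ((Q:1,Y:1):53/8,(T:2,U:2):45/8)
total length: 73/4

53/8,45/8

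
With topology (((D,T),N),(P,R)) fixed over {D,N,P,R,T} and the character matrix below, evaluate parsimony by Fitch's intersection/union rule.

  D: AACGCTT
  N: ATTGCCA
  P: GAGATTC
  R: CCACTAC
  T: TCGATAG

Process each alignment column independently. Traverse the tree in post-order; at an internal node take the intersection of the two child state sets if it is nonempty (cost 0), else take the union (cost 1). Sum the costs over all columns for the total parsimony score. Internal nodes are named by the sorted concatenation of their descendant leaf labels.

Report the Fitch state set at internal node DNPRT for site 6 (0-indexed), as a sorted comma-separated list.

site 0, node DT: D={A} ∪ T={T} → {A,T} (+1)
site 0, node DNT: DT={A,T} ∩ N={A} → {A} (+0)
site 0, node PR: P={G} ∪ R={C} → {C,G} (+1)
site 0, node DNPRT: DNT={A} ∪ PR={C,G} → {A,C,G} (+1)
site 1, node DT: D={A} ∪ T={C} → {A,C} (+1)
site 1, node DNT: DT={A,C} ∪ N={T} → {A,C,T} (+1)
site 1, node PR: P={A} ∪ R={C} → {A,C} (+1)
site 1, node DNPRT: DNT={A,C,T} ∩ PR={A,C} → {A,C} (+0)
site 2, node DT: D={C} ∪ T={G} → {C,G} (+1)
site 2, node DNT: DT={C,G} ∪ N={T} → {C,G,T} (+1)
site 2, node PR: P={G} ∪ R={A} → {A,G} (+1)
site 2, node DNPRT: DNT={C,G,T} ∩ PR={A,G} → {G} (+0)
site 3, node DT: D={G} ∪ T={A} → {A,G} (+1)
site 3, node DNT: DT={A,G} ∩ N={G} → {G} (+0)
site 3, node PR: P={A} ∪ R={C} → {A,C} (+1)
site 3, node DNPRT: DNT={G} ∪ PR={A,C} → {A,C,G} (+1)
site 4, node DT: D={C} ∪ T={T} → {C,T} (+1)
site 4, node DNT: DT={C,T} ∩ N={C} → {C} (+0)
site 4, node PR: P={T} ∩ R={T} → {T} (+0)
site 4, node DNPRT: DNT={C} ∪ PR={T} → {C,T} (+1)
site 5, node DT: D={T} ∪ T={A} → {A,T} (+1)
site 5, node DNT: DT={A,T} ∪ N={C} → {A,C,T} (+1)
site 5, node PR: P={T} ∪ R={A} → {A,T} (+1)
site 5, node DNPRT: DNT={A,C,T} ∩ PR={A,T} → {A,T} (+0)
site 6, node DT: D={T} ∪ T={G} → {G,T} (+1)
site 6, node DNT: DT={G,T} ∪ N={A} → {A,G,T} (+1)
site 6, node PR: P={C} ∩ R={C} → {C} (+0)
site 6, node DNPRT: DNT={A,G,T} ∪ PR={C} → {A,C,G,T} (+1)
per-site changes: [3, 3, 3, 3, 2, 3, 3]; total = 20

A,C,G,T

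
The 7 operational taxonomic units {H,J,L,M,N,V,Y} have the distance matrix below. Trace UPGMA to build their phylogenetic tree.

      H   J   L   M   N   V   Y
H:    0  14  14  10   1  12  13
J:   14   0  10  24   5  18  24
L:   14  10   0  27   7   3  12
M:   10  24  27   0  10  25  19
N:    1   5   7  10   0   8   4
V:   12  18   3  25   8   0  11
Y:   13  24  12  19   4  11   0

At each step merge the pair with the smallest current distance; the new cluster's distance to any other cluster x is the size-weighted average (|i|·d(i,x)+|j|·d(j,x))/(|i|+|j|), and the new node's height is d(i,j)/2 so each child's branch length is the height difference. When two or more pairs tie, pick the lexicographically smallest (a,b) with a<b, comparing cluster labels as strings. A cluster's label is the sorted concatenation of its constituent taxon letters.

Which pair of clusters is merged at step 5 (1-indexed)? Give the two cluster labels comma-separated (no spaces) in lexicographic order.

HLNVY,J

iteration 1: select H,N (d=1); attach at lengths (1/2, 1/2); label the merged cluster HN
  updated: d(HN,J)=19/2, d(HN,L)=21/2, d(HN,M)=10, d(HN,V)=10, d(HN,Y)=17/2
iteration 2: select L,V (d=3); attach at lengths (3/2, 3/2); label the merged cluster LV
  updated: d(HN,LV)=41/4, d(J,LV)=14, d(LV,M)=26, d(LV,Y)=23/2
iteration 3: select HN,Y (d=17/2); attach at lengths (15/4, 17/4); label the merged cluster HNY
  updated: d(HNY,J)=43/3, d(HNY,LV)=32/3, d(HNY,M)=13
iteration 4: select HNY,LV (d=32/3); attach at lengths (13/12, 23/6); label the merged cluster HLNVY
  updated: d(HLNVY,J)=71/5, d(HLNVY,M)=91/5
iteration 5: select HLNVY,J (d=71/5); attach at lengths (53/30, 71/10); label the merged cluster HJLNVY
  updated: d(HJLNVY,M)=115/6
iteration 6: select HJLNVY,M (d=115/6); attach at lengths (149/60, 115/12); label the merged cluster HJLMNVY
final tree: (((((H:1/2,N:1/2):15/4,Y:17/4):13/12,(L:3/2,V:3/2):23/6):53/30,J:71/10):149/60,M:115/12)
total length: 757/20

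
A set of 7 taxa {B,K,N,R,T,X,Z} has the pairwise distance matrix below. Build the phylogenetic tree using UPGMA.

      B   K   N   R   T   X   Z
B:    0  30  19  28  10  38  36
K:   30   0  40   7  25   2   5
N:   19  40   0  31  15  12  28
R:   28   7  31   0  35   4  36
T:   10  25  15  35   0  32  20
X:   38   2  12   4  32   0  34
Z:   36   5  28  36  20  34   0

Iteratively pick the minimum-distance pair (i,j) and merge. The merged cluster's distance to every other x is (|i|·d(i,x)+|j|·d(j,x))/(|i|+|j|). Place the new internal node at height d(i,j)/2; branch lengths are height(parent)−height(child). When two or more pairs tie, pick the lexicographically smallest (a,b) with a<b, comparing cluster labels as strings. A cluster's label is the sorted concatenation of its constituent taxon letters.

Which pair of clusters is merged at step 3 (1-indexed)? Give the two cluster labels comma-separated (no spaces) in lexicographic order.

B,T

iteration 1: select K,X (d=2); attach at lengths (1, 1); label the merged cluster KX
  updated: d(B,KX)=34, d(KX,N)=26, d(KX,R)=11/2, d(KX,T)=57/2, d(KX,Z)=39/2
iteration 2: select KX,R (d=11/2); attach at lengths (7/4, 11/4); label the merged cluster KRX
  updated: d(B,KRX)=32, d(KRX,N)=83/3, d(KRX,T)=92/3, d(KRX,Z)=25
iteration 3: select B,T (d=10); attach at lengths (5, 5); label the merged cluster BT
  updated: d(BT,KRX)=94/3, d(BT,N)=17, d(BT,Z)=28
iteration 4: select BT,N (d=17); attach at lengths (7/2, 17/2); label the merged cluster BNT
  updated: d(BNT,KRX)=271/9, d(BNT,Z)=28
iteration 5: select KRX,Z (d=25); attach at lengths (39/4, 25/2); label the merged cluster KRXZ
  updated: d(BNT,KRXZ)=355/12
iteration 6: select BNT,KRXZ (d=355/12); attach at lengths (151/24, 55/24); label the merged cluster BKNRTXZ
final tree: (((B:5,T:5):7/2,N:17/2):151/24,(((K:1,X:1):7/4,R:11/4):39/4,Z:25/2):55/24)
total length: 178/3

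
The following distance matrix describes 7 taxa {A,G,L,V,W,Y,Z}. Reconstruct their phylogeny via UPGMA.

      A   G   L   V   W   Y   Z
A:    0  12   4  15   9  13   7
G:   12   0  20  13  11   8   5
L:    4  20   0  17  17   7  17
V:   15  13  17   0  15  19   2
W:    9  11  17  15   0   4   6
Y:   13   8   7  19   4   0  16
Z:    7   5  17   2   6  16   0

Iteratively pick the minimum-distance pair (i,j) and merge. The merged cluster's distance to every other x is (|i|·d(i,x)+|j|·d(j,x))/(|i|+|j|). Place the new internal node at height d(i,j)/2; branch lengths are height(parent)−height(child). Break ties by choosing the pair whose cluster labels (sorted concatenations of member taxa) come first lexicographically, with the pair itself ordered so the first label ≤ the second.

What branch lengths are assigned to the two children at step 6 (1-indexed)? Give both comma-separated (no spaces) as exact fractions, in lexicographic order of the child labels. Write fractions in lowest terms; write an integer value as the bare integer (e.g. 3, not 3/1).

25/24,55/24

1. join V+Z (d=2) ⇒ VZ; edges |V|=1, |Z|=1
  updated: d(A,VZ)=11, d(G,VZ)=9, d(L,VZ)=17, d(VZ,W)=21/2, d(VZ,Y)=35/2
2. join A+L (d=4) ⇒ AL; edges |A|=2, |L|=2
  updated: d(AL,G)=16, d(AL,VZ)=14, d(AL,W)=13, d(AL,Y)=10
3. join W+Y (d=4) ⇒ WY; edges |W|=2, |Y|=2
  updated: d(AL,WY)=23/2, d(G,WY)=19/2, d(VZ,WY)=14
4. join G+VZ (d=9) ⇒ GVZ; edges |G|=9/2, |VZ|=7/2
  updated: d(AL,GVZ)=44/3, d(GVZ,WY)=25/2
5. join AL+WY (d=23/2) ⇒ ALWY; edges |AL|=15/4, |WY|=15/4
  updated: d(ALWY,GVZ)=163/12
6. join ALWY+GVZ (d=163/12) ⇒ AGLVWYZ; edges |ALWY|=25/24, |GVZ|=55/24
final tree: (((A:2,L:2):15/4,(W:2,Y:2):15/4):25/24,(G:9/2,(V:1,Z:1):7/2):55/24)
total length: 173/6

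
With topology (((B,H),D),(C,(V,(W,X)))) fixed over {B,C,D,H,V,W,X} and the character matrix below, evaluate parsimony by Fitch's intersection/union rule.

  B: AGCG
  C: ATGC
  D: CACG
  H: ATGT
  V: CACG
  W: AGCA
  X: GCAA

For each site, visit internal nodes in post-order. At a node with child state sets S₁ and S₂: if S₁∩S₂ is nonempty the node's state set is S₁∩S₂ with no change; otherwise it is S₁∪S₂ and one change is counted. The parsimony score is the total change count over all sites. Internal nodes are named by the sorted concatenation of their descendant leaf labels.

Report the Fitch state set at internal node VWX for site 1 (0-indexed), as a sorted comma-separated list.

A,C,G

[col 0] BH: children B:{A}, H:{A} ∩→ {A}; cost 0
[col 0] BDH: children BH:{A}, D:{C} ∪→ {A,C}; cost 1
[col 0] WX: children W:{A}, X:{G} ∪→ {A,G}; cost 1
[col 0] VWX: children V:{C}, WX:{A,G} ∪→ {A,C,G}; cost 1
[col 0] CVWX: children C:{A}, VWX:{A,C,G} ∩→ {A}; cost 0
[col 0] BCDHVWX: children BDH:{A,C}, CVWX:{A} ∩→ {A}; cost 0
[col 1] BH: children B:{G}, H:{T} ∪→ {G,T}; cost 1
[col 1] BDH: children BH:{G,T}, D:{A} ∪→ {A,G,T}; cost 1
[col 1] WX: children W:{G}, X:{C} ∪→ {C,G}; cost 1
[col 1] VWX: children V:{A}, WX:{C,G} ∪→ {A,C,G}; cost 1
[col 1] CVWX: children C:{T}, VWX:{A,C,G} ∪→ {A,C,G,T}; cost 1
[col 1] BCDHVWX: children BDH:{A,G,T}, CVWX:{A,C,G,T} ∩→ {A,G,T}; cost 0
[col 2] BH: children B:{C}, H:{G} ∪→ {C,G}; cost 1
[col 2] BDH: children BH:{C,G}, D:{C} ∩→ {C}; cost 0
[col 2] WX: children W:{C}, X:{A} ∪→ {A,C}; cost 1
[col 2] VWX: children V:{C}, WX:{A,C} ∩→ {C}; cost 0
[col 2] CVWX: children C:{G}, VWX:{C} ∪→ {C,G}; cost 1
[col 2] BCDHVWX: children BDH:{C}, CVWX:{C,G} ∩→ {C}; cost 0
[col 3] BH: children B:{G}, H:{T} ∪→ {G,T}; cost 1
[col 3] BDH: children BH:{G,T}, D:{G} ∩→ {G}; cost 0
[col 3] WX: children W:{A}, X:{A} ∩→ {A}; cost 0
[col 3] VWX: children V:{G}, WX:{A} ∪→ {A,G}; cost 1
[col 3] CVWX: children C:{C}, VWX:{A,G} ∪→ {A,C,G}; cost 1
[col 3] BCDHVWX: children BDH:{G}, CVWX:{A,C,G} ∩→ {G}; cost 0
per-site changes: [3, 5, 3, 3]; total = 14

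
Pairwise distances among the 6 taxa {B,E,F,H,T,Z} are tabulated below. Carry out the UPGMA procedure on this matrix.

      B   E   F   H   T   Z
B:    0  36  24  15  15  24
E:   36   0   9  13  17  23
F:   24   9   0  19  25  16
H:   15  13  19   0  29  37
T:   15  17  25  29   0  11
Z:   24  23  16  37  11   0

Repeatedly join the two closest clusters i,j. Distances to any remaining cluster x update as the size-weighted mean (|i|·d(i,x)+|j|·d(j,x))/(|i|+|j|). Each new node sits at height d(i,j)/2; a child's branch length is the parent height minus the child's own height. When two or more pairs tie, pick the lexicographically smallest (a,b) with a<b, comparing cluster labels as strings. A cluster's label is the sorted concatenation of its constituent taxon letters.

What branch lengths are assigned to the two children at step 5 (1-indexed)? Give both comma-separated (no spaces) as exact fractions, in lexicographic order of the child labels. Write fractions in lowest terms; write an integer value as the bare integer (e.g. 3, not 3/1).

77/16,35/16

step 1: merge (E,F) at d=9; branch lengths E→9/2, F→9/2; new cluster EF
  updated: d(B,EF)=30, d(EF,H)=16, d(EF,T)=21, d(EF,Z)=39/2
step 2: merge (T,Z) at d=11; branch lengths T→11/2, Z→11/2; new cluster TZ
  updated: d(B,TZ)=39/2, d(EF,TZ)=81/4, d(H,TZ)=33
step 3: merge (B,H) at d=15; branch lengths B→15/2, H→15/2; new cluster BH
  updated: d(BH,EF)=23, d(BH,TZ)=105/4
step 4: merge (EF,TZ) at d=81/4; branch lengths EF→45/8, TZ→37/8; new cluster EFTZ
  updated: d(BH,EFTZ)=197/8
step 5: merge (BH,EFTZ) at d=197/8; branch lengths BH→77/16, EFTZ→35/16; new cluster BEFHTZ
final tree: ((B:15/2,H:15/2):77/16,((E:9/2,F:9/2):45/8,(T:11/2,Z:11/2):37/8):35/16)
total length: 209/4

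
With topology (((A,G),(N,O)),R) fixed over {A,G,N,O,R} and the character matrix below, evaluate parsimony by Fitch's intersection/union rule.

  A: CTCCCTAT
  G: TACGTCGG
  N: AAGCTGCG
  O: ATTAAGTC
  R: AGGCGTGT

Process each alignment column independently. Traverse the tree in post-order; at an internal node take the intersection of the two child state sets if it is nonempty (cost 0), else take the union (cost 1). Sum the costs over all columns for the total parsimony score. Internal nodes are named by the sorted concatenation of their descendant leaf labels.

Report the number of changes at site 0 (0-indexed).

site 0, node AG: A={C} ∪ G={T} → {C,T} (+1)
site 0, node NO: N={A} ∩ O={A} → {A} (+0)
site 0, node AGNO: AG={C,T} ∪ NO={A} → {A,C,T} (+1)
site 0, node AGNOR: AGNO={A,C,T} ∩ R={A} → {A} (+0)
site 1, node AG: A={T} ∪ G={A} → {A,T} (+1)
site 1, node NO: N={A} ∪ O={T} → {A,T} (+1)
site 1, node AGNO: AG={A,T} ∩ NO={A,T} → {A,T} (+0)
site 1, node AGNOR: AGNO={A,T} ∪ R={G} → {A,G,T} (+1)
site 2, node AG: A={C} ∩ G={C} → {C} (+0)
site 2, node NO: N={G} ∪ O={T} → {G,T} (+1)
site 2, node AGNO: AG={C} ∪ NO={G,T} → {C,G,T} (+1)
site 2, node AGNOR: AGNO={C,G,T} ∩ R={G} → {G} (+0)
site 3, node AG: A={C} ∪ G={G} → {C,G} (+1)
site 3, node NO: N={C} ∪ O={A} → {A,C} (+1)
site 3, node AGNO: AG={C,G} ∩ NO={A,C} → {C} (+0)
site 3, node AGNOR: AGNO={C} ∩ R={C} → {C} (+0)
site 4, node AG: A={C} ∪ G={T} → {C,T} (+1)
site 4, node NO: N={T} ∪ O={A} → {A,T} (+1)
site 4, node AGNO: AG={C,T} ∩ NO={A,T} → {T} (+0)
site 4, node AGNOR: AGNO={T} ∪ R={G} → {G,T} (+1)
site 5, node AG: A={T} ∪ G={C} → {C,T} (+1)
site 5, node NO: N={G} ∩ O={G} → {G} (+0)
site 5, node AGNO: AG={C,T} ∪ NO={G} → {C,G,T} (+1)
site 5, node AGNOR: AGNO={C,G,T} ∩ R={T} → {T} (+0)
site 6, node AG: A={A} ∪ G={G} → {A,G} (+1)
site 6, node NO: N={C} ∪ O={T} → {C,T} (+1)
site 6, node AGNO: AG={A,G} ∪ NO={C,T} → {A,C,G,T} (+1)
site 6, node AGNOR: AGNO={A,C,G,T} ∩ R={G} → {G} (+0)
site 7, node AG: A={T} ∪ G={G} → {G,T} (+1)
site 7, node NO: N={G} ∪ O={C} → {C,G} (+1)
site 7, node AGNO: AG={G,T} ∩ NO={C,G} → {G} (+0)
site 7, node AGNOR: AGNO={G} ∪ R={T} → {G,T} (+1)
per-site changes: [2, 3, 2, 2, 3, 2, 3, 3]; total = 20

2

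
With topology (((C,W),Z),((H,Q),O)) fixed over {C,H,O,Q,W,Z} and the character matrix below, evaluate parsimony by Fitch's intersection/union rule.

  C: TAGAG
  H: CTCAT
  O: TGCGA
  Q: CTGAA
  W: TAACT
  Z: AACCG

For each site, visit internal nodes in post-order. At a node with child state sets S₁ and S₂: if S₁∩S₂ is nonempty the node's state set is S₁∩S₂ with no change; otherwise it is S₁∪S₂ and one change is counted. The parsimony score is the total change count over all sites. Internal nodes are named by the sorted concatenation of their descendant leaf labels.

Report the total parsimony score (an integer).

CW@0: {T} ∩ {T} = {T} (intersection, +0)
CWZ@0: {T} ∪ {A} = {A,T} (union, +1)
HQ@0: {C} ∩ {C} = {C} (intersection, +0)
HOQ@0: {C} ∪ {T} = {C,T} (union, +1)
CHOQWZ@0: {A,T} ∩ {C,T} = {T} (intersection, +0)
CW@1: {A} ∩ {A} = {A} (intersection, +0)
CWZ@1: {A} ∩ {A} = {A} (intersection, +0)
HQ@1: {T} ∩ {T} = {T} (intersection, +0)
HOQ@1: {T} ∪ {G} = {G,T} (union, +1)
CHOQWZ@1: {A} ∪ {G,T} = {A,G,T} (union, +1)
CW@2: {G} ∪ {A} = {A,G} (union, +1)
CWZ@2: {A,G} ∪ {C} = {A,C,G} (union, +1)
HQ@2: {C} ∪ {G} = {C,G} (union, +1)
HOQ@2: {C,G} ∩ {C} = {C} (intersection, +0)
CHOQWZ@2: {A,C,G} ∩ {C} = {C} (intersection, +0)
CW@3: {A} ∪ {C} = {A,C} (union, +1)
CWZ@3: {A,C} ∩ {C} = {C} (intersection, +0)
HQ@3: {A} ∩ {A} = {A} (intersection, +0)
HOQ@3: {A} ∪ {G} = {A,G} (union, +1)
CHOQWZ@3: {C} ∪ {A,G} = {A,C,G} (union, +1)
CW@4: {G} ∪ {T} = {G,T} (union, +1)
CWZ@4: {G,T} ∩ {G} = {G} (intersection, +0)
HQ@4: {T} ∪ {A} = {A,T} (union, +1)
HOQ@4: {A,T} ∩ {A} = {A} (intersection, +0)
CHOQWZ@4: {G} ∪ {A} = {A,G} (union, +1)
per-site changes: [2, 2, 3, 3, 3]; total = 13

13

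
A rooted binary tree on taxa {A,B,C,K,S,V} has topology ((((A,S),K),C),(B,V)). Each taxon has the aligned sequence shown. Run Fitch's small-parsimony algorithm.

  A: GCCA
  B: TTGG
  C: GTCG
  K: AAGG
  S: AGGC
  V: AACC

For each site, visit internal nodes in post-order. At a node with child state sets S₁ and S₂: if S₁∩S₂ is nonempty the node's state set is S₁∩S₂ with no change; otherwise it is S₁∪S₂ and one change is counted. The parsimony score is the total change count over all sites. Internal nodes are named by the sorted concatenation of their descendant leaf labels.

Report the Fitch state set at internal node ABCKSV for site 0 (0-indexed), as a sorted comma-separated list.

A

AS@0: {G} ∪ {A} = {A,G} (union, +1)
AKS@0: {A,G} ∩ {A} = {A} (intersection, +0)
ACKS@0: {A} ∪ {G} = {A,G} (union, +1)
BV@0: {T} ∪ {A} = {A,T} (union, +1)
ABCKSV@0: {A,G} ∩ {A,T} = {A} (intersection, +0)
AS@1: {C} ∪ {G} = {C,G} (union, +1)
AKS@1: {C,G} ∪ {A} = {A,C,G} (union, +1)
ACKS@1: {A,C,G} ∪ {T} = {A,C,G,T} (union, +1)
BV@1: {T} ∪ {A} = {A,T} (union, +1)
ABCKSV@1: {A,C,G,T} ∩ {A,T} = {A,T} (intersection, +0)
AS@2: {C} ∪ {G} = {C,G} (union, +1)
AKS@2: {C,G} ∩ {G} = {G} (intersection, +0)
ACKS@2: {G} ∪ {C} = {C,G} (union, +1)
BV@2: {G} ∪ {C} = {C,G} (union, +1)
ABCKSV@2: {C,G} ∩ {C,G} = {C,G} (intersection, +0)
AS@3: {A} ∪ {C} = {A,C} (union, +1)
AKS@3: {A,C} ∪ {G} = {A,C,G} (union, +1)
ACKS@3: {A,C,G} ∩ {G} = {G} (intersection, +0)
BV@3: {G} ∪ {C} = {C,G} (union, +1)
ABCKSV@3: {G} ∩ {C,G} = {G} (intersection, +0)
per-site changes: [3, 4, 3, 3]; total = 13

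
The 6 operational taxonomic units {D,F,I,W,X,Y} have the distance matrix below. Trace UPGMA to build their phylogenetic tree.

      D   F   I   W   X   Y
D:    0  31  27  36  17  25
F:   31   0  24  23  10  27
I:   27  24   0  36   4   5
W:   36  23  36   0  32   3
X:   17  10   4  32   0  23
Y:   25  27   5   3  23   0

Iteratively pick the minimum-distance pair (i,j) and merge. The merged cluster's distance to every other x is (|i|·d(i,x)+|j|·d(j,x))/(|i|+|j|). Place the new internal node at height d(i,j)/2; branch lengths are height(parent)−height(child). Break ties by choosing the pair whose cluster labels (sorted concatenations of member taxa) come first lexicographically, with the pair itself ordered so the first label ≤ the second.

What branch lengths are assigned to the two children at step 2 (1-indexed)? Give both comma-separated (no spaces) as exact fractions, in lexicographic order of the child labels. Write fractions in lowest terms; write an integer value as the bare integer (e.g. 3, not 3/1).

iteration 1: select W,Y (d=3); attach at lengths (3/2, 3/2); label the merged cluster WY
  updated: d(D,WY)=61/2, d(F,WY)=25, d(I,WY)=41/2, d(WY,X)=55/2
iteration 2: select I,X (d=4); attach at lengths (2, 2); label the merged cluster IX
  updated: d(D,IX)=22, d(F,IX)=17, d(IX,WY)=24
iteration 3: select F,IX (d=17); attach at lengths (17/2, 13/2); label the merged cluster FIX
  updated: d(D,FIX)=25, d(FIX,WY)=73/3
iteration 4: select FIX,WY (d=73/3); attach at lengths (11/3, 32/3); label the merged cluster FIWXY
  updated: d(D,FIWXY)=136/5
iteration 5: select D,FIWXY (d=136/5); attach at lengths (68/5, 43/30); label the merged cluster DFIWXY
final tree: (D:68/5,((F:17/2,(I:2,X:2):13/2):11/3,(W:3/2,Y:3/2):32/3):43/30)
total length: 1541/30

2,2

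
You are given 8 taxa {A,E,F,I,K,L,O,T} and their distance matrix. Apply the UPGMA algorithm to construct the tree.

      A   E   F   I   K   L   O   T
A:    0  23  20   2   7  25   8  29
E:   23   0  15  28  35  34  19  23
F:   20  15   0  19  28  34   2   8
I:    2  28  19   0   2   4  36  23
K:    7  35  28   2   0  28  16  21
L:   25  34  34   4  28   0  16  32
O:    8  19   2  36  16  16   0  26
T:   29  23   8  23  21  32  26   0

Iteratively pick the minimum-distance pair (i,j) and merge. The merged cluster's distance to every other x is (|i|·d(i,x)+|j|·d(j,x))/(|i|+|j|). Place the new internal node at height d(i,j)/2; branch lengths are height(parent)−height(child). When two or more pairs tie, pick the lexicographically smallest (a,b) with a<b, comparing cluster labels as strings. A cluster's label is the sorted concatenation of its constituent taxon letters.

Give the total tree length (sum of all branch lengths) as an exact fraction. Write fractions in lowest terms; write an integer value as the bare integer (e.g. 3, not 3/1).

455/8

iteration 1: select A,I (d=2); attach at lengths (1, 1); label the merged cluster AI
  updated: d(AI,E)=51/2, d(AI,F)=39/2, d(AI,K)=9/2, d(AI,L)=29/2, d(AI,O)=22, d(AI,T)=26
iteration 2: select F,O (d=2); attach at lengths (1, 1); label the merged cluster FO
  updated: d(AI,FO)=83/4, d(E,FO)=17, d(FO,K)=22, d(FO,L)=25, d(FO,T)=17
iteration 3: select AI,K (d=9/2); attach at lengths (5/4, 9/4); label the merged cluster AIK
  updated: d(AIK,E)=86/3, d(AIK,FO)=127/6, d(AIK,L)=19, d(AIK,T)=73/3
iteration 4: select E,FO (d=17); attach at lengths (17/2, 15/2); label the merged cluster EFO
  updated: d(AIK,EFO)=71/3, d(EFO,L)=28, d(EFO,T)=19
iteration 5: select AIK,L (d=19); attach at lengths (29/4, 19/2); label the merged cluster AIKL
  updated: d(AIKL,EFO)=99/4, d(AIKL,T)=105/4
iteration 6: select EFO,T (d=19); attach at lengths (1, 19/2); label the merged cluster EFOT
  updated: d(AIKL,EFOT)=201/8
iteration 7: select AIKL,EFOT (d=201/8); attach at lengths (49/16, 49/16); label the merged cluster AEFIKLOT
final tree: ((((A:1,I:1):5/4,K:9/4):29/4,L:19/2):49/16,((E:17/2,(F:1,O:1):15/2):1,T:19/2):49/16)
total length: 455/8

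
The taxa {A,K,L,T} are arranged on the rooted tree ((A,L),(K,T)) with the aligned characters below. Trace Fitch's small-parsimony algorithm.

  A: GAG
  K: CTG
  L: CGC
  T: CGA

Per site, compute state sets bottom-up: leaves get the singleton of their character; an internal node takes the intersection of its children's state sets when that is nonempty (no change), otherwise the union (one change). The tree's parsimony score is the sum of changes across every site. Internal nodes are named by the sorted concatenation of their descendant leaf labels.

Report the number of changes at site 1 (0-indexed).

[col 0] AL: children A:{G}, L:{C} ∪→ {C,G}; cost 1
[col 0] KT: children K:{C}, T:{C} ∩→ {C}; cost 0
[col 0] AKLT: children AL:{C,G}, KT:{C} ∩→ {C}; cost 0
[col 1] AL: children A:{A}, L:{G} ∪→ {A,G}; cost 1
[col 1] KT: children K:{T}, T:{G} ∪→ {G,T}; cost 1
[col 1] AKLT: children AL:{A,G}, KT:{G,T} ∩→ {G}; cost 0
[col 2] AL: children A:{G}, L:{C} ∪→ {C,G}; cost 1
[col 2] KT: children K:{G}, T:{A} ∪→ {A,G}; cost 1
[col 2] AKLT: children AL:{C,G}, KT:{A,G} ∩→ {G}; cost 0
per-site changes: [1, 2, 2]; total = 5

2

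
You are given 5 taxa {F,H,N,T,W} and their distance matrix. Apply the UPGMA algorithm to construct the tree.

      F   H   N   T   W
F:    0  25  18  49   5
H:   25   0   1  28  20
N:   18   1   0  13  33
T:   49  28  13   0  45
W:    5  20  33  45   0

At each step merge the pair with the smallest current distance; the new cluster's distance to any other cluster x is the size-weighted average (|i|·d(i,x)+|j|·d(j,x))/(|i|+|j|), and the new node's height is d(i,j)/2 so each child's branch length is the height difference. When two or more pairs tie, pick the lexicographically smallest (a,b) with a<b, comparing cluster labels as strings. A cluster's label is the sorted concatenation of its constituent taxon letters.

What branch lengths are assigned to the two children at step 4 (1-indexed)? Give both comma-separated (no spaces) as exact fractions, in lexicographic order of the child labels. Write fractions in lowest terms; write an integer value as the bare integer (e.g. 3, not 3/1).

1. join H+N (d=1) ⇒ HN; edges |H|=1/2, |N|=1/2
  updated: d(F,HN)=43/2, d(HN,T)=41/2, d(HN,W)=53/2
2. join F+W (d=5) ⇒ FW; edges |F|=5/2, |W|=5/2
  updated: d(FW,HN)=24, d(FW,T)=47
3. join HN+T (d=41/2) ⇒ HNT; edges |HN|=39/4, |T|=41/4
  updated: d(FW,HNT)=95/3
4. join FW+HNT (d=95/3) ⇒ FHNTW; edges |FW|=40/3, |HNT|=67/12
final tree: ((F:5/2,W:5/2):40/3,((H:1/2,N:1/2):39/4,T:41/4):67/12)
total length: 539/12

40/3,67/12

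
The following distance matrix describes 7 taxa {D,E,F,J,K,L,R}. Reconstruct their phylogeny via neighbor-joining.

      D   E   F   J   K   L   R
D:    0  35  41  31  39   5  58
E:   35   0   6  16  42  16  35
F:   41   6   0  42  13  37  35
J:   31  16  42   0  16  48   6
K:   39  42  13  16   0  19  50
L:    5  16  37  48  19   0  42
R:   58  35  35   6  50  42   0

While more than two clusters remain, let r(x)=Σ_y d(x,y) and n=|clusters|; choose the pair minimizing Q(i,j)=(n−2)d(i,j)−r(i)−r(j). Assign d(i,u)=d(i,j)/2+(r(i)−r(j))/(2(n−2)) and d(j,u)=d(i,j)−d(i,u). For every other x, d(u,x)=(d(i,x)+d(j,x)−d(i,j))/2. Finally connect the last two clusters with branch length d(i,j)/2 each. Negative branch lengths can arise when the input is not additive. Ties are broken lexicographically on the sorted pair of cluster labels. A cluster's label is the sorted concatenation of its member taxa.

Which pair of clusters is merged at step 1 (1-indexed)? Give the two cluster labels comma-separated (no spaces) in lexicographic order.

step 1: merge (J,R) at d=6, Q=-355; branch lengths J→-37/10, R→97/10; new cluster JR
  updated: d(D,JR)=83/2, d(E,JR)=45/2, d(F,JR)=71/2, d(JR,K)=30, d(JR,L)=42
step 2: merge (D,L) at d=5, Q=-521/2; branch lengths D→125/16, L→-45/16; new cluster DL
  updated: d(DL,E)=23, d(DL,F)=73/2, d(DL,JR)=157/4, d(DL,K)=53/2
step 3: merge (E,F) at d=6, Q=-333/2; branch lengths E→41/12, F→31/12; new cluster EF
  updated: d(DL,EF)=107/4, d(EF,JR)=26, d(EF,K)=49/2
step 4: merge (DL,K) at d=53/2, Q=-241/2; branch lengths DL→129/8, K→83/8; new cluster DKL
  updated: d(DKL,EF)=99/8, d(DKL,JR)=171/8
step 5: merge (DKL,EF) at d=99/8, Q=-239/4; branch lengths DKL→31/8, EF→17/2; new cluster DEFKL
  updated: d(DEFKL,JR)=35/2
step 6: merge (DEFKL,JR) at d=35/2; branch lengths DEFKL→35/4, JR→35/4; new cluster DEFJKLR
final tree: ((((D:125/16,L:-45/16):129/8,K:83/8):31/8,(E:41/12,F:31/12):17/2):35/4,(J:-37/10,R:97/10):35/4)
total length: 587/8

J,R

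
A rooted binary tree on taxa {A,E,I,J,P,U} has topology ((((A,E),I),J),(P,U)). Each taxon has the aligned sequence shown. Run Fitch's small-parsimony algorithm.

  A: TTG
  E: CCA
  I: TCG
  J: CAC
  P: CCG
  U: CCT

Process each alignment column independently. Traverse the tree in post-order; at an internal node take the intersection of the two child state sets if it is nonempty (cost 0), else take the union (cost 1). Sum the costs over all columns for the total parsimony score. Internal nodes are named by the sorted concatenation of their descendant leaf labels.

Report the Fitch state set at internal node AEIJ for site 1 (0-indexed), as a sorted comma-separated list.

A,C

site 0, node AE: A={T} ∪ E={C} → {C,T} (+1)
site 0, node AEI: AE={C,T} ∩ I={T} → {T} (+0)
site 0, node AEIJ: AEI={T} ∪ J={C} → {C,T} (+1)
site 0, node PU: P={C} ∩ U={C} → {C} (+0)
site 0, node AEIJPU: AEIJ={C,T} ∩ PU={C} → {C} (+0)
site 1, node AE: A={T} ∪ E={C} → {C,T} (+1)
site 1, node AEI: AE={C,T} ∩ I={C} → {C} (+0)
site 1, node AEIJ: AEI={C} ∪ J={A} → {A,C} (+1)
site 1, node PU: P={C} ∩ U={C} → {C} (+0)
site 1, node AEIJPU: AEIJ={A,C} ∩ PU={C} → {C} (+0)
site 2, node AE: A={G} ∪ E={A} → {A,G} (+1)
site 2, node AEI: AE={A,G} ∩ I={G} → {G} (+0)
site 2, node AEIJ: AEI={G} ∪ J={C} → {C,G} (+1)
site 2, node PU: P={G} ∪ U={T} → {G,T} (+1)
site 2, node AEIJPU: AEIJ={C,G} ∩ PU={G,T} → {G} (+0)
per-site changes: [2, 2, 3]; total = 7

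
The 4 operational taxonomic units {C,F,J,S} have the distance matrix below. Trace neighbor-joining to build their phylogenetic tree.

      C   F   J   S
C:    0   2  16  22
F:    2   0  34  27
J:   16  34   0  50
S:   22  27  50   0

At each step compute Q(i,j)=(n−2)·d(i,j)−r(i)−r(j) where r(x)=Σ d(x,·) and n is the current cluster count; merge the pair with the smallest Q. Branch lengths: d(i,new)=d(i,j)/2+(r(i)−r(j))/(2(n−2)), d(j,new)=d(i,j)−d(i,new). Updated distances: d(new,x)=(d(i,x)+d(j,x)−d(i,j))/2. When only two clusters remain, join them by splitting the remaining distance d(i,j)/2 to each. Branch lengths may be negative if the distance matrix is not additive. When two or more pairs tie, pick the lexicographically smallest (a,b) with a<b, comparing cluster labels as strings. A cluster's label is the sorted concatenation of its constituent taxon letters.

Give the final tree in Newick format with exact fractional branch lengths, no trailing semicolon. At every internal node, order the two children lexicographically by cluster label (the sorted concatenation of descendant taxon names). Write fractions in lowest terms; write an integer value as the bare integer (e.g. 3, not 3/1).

(((C:-7,J:23):11/2,F:9/2):45/4,S:45/4)

iteration 1: select C,J (d=16, Q=-108); attach at lengths (-7, 23); label the merged cluster CJ
  updated: d(CJ,F)=10, d(CJ,S)=28
iteration 2: select CJ,F (d=10, Q=-65); attach at lengths (11/2, 9/2); label the merged cluster CFJ
  updated: d(CFJ,S)=45/2
iteration 3: select CFJ,S (d=45/2); attach at lengths (45/4, 45/4); label the merged cluster CFJS
final tree: (((C:-7,J:23):11/2,F:9/2):45/4,S:45/4)
total length: 97/2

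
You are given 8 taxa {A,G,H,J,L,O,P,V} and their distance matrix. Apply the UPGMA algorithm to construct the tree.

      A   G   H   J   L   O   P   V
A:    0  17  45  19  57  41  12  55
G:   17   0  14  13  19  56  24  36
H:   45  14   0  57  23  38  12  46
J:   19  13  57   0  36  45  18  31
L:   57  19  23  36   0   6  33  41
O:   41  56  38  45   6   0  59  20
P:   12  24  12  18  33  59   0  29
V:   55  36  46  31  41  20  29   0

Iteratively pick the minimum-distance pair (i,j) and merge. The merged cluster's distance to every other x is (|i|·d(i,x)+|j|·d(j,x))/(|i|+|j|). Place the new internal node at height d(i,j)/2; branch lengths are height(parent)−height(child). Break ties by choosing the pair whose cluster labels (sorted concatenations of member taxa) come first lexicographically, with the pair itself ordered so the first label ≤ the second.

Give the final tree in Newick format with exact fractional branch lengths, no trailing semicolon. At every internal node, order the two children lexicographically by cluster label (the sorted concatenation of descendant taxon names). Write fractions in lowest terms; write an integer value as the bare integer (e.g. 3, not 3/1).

1. join L+O (d=6) ⇒ LO; edges |L|=3, |O|=3
  updated: d(A,LO)=49, d(G,LO)=75/2, d(H,LO)=61/2, d(J,LO)=81/2, d(LO,P)=46, d(LO,V)=61/2
2. join A+P (d=12) ⇒ AP; edges |A|=6, |P|=6
  updated: d(AP,G)=41/2, d(AP,H)=57/2, d(AP,J)=37/2, d(AP,LO)=95/2, d(AP,V)=42
3. join G+J (d=13) ⇒ GJ; edges |G|=13/2, |J|=13/2
  updated: d(AP,GJ)=39/2, d(GJ,H)=71/2, d(GJ,LO)=39, d(GJ,V)=67/2
4. join AP+GJ (d=39/2) ⇒ AGJP; edges |AP|=15/4, |GJ|=13/4
  updated: d(AGJP,H)=32, d(AGJP,LO)=173/4, d(AGJP,V)=151/4
5. join H+LO (d=61/2) ⇒ HLO; edges |H|=61/4, |LO|=49/4
  updated: d(AGJP,HLO)=79/2, d(HLO,V)=107/3
6. join HLO+V (d=107/3) ⇒ HLOV; edges |HLO|=31/12, |V|=107/6
  updated: d(AGJP,HLOV)=625/16
7. join AGJP+HLOV (d=625/16) ⇒ AGHJLOPV; edges |AGJP|=313/32, |HLOV|=163/96
final tree: (((A:6,P:6):15/4,(G:13/2,J:13/2):13/4):313/32,((H:61/4,(L:3,O:3):49/4):31/12,V:107/6):163/96)
total length: 4675/48

(((A:6,P:6):15/4,(G:13/2,J:13/2):13/4):313/32,((H:61/4,(L:3,O:3):49/4):31/12,V:107/6):163/96)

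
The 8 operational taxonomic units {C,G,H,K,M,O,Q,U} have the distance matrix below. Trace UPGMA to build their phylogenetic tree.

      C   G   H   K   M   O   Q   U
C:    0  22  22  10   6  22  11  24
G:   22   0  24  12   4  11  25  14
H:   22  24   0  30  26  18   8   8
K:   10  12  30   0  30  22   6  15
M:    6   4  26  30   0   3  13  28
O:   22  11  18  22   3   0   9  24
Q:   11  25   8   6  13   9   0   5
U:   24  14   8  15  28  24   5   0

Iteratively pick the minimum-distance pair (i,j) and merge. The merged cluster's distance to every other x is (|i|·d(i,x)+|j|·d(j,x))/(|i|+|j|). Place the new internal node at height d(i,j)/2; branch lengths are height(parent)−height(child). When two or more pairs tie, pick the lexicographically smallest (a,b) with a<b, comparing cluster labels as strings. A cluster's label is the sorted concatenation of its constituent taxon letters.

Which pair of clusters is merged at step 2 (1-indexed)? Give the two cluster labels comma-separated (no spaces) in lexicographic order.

Q,U

step 1: merge (M,O) at d=3; branch lengths M→3/2, O→3/2; new cluster MO
  updated: d(C,MO)=14, d(G,MO)=15/2, d(H,MO)=22, d(K,MO)=26, d(MO,Q)=11, d(MO,U)=26
step 2: merge (Q,U) at d=5; branch lengths Q→5/2, U→5/2; new cluster QU
  updated: d(C,QU)=35/2, d(G,QU)=39/2, d(H,QU)=8, d(K,QU)=21/2, d(MO,QU)=37/2
step 3: merge (G,MO) at d=15/2; branch lengths G→15/4, MO→9/4; new cluster GMO
  updated: d(C,GMO)=50/3, d(GMO,H)=68/3, d(GMO,K)=64/3, d(GMO,QU)=113/6
step 4: merge (H,QU) at d=8; branch lengths H→4, QU→3/2; new cluster HQU
  updated: d(C,HQU)=19, d(GMO,HQU)=181/9, d(HQU,K)=17
step 5: merge (C,K) at d=10; branch lengths C→5, K→5; new cluster CK
  updated: d(CK,GMO)=19, d(CK,HQU)=18
step 6: merge (CK,HQU) at d=18; branch lengths CK→4, HQU→5; new cluster CHKQU
  updated: d(CHKQU,GMO)=59/3
step 7: merge (CHKQU,GMO) at d=59/3; branch lengths CHKQU→5/6, GMO→73/12; new cluster CGHKMOQU
final tree: (((C:5,K:5):4,(H:4,(Q:5/2,U:5/2):3/2):5):5/6,(G:15/4,(M:3/2,O:3/2):9/4):73/12)
total length: 545/12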